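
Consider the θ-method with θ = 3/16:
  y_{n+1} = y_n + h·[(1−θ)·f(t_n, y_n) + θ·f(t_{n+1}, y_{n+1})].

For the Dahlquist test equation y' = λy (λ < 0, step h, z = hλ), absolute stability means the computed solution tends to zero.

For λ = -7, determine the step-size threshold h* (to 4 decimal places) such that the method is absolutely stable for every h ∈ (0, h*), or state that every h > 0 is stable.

(-3.2000,0); λ=-7 ⇒ h* = (16/5)/7 = 0.4571.

Test eqn y'=λy, z=hλ:
  y_{n+1} = y_n + z·[13/16·y_n + 3/16·y_{n+1}] ⇒ (1 − 3/16z)y_{n+1} = (1 + 13/16z)y_n
  R(z) = (1 + 13/16z)/(1 − 3/16z).

Solve |R(x)|<1 on ℝ⁻.
x=-0.74: |R|=0.3502
R=−1: 1+13/16x = −1+3/16x ⇒ -5/8x=2 ⇒ x=2/(-5/8)=-3.2000
Confirm numerically:
  x=-2.163: |R|=0.53889 <1
  x=-1.992: |R|=0.45031 <1
  x=-1.921: |R|=0.41231 <1
  x=-3.782: |R|=1.21283 >1
  x=-3.517: |R|=1.11939 >1
Stable set (-3.2000, 0).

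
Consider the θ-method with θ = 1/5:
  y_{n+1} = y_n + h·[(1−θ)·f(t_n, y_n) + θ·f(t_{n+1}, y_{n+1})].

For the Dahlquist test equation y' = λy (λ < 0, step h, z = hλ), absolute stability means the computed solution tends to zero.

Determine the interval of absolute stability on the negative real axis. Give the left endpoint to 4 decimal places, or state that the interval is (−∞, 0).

With y'=λy (z=hλ):
  y_{n+1} = y_n + z·[4/5·y_n + 1/5·y_{n+1}] ⇒ (1 − 1/5z)y_{n+1} = (1 + 4/5z)y_n
  so R(z) = (1 + 4/5z)/(1 − 1/5z).

Boundary: |R(x)|=1, x<0.
x=-1.79: |R|=0.3181
R=−1: 1+4/5x = −1+1/5x ⇒ -3/5x=2 ⇒ x=2/(-3/5)=-3.3333
Confirm numerically:
  x=-2.735: |R|=0.76794 <1
  x=-2.605: |R|=0.71269 <1
  x=-2.372: |R|=0.60879 <1
  x=-3.884: |R|=1.18595 >1
  x=-3.783: |R|=1.15359 >1
  x=-3.390: |R|=1.02026 >1
Stable set (-3.3333, 0).

z∈(-3.3333,0).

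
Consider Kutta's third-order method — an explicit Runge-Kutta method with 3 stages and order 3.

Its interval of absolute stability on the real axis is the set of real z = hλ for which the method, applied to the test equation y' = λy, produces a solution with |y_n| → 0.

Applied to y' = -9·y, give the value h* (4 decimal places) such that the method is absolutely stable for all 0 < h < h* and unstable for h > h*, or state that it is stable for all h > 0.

With y'=λy (z=hλ):
  order 3, 3-stage ⇒ R(z)=1+z+z^2/2+z^3/6
  (e.g. R(-0.86)=0.40379, |R|=0.40379)

Boundary: |R(x)|=1, x<0.
x=-0.86: |R|=0.4038
|R(-1.02)|=0.3233 |R(-0.62)|=0.5325 |R(-0.51)|=0.5979
Bisect:
  x_lo=-2.9906 |R|=1.9766  x_hi=-0.2452 |R|=0.7824
  mid=-1.61790 |R|=0.01493 →hi
  mid=-2.30426 |R|=0.68857 →hi
  mid=-2.64744 |R|=1.23559 →lo
  mid=-2.47585 |R|=0.94035 →hi
  mid=-2.56164 |R|=1.08222 →lo
  mid=-2.51875 |R|=1.00989 →lo
  mid=-2.49730 |R|=0.97478 →hi
  mid=-2.50802 |R|=0.99225 →hi
  mid=-2.51338 |R|=1.00105 →lo
  ...
  [-2.51288,-2.51271] ⇒ x*=-2.5127
Stable set (-2.5127, 0).

(-2.5127,0); λ=-9 ⇒ h* = 0.2792.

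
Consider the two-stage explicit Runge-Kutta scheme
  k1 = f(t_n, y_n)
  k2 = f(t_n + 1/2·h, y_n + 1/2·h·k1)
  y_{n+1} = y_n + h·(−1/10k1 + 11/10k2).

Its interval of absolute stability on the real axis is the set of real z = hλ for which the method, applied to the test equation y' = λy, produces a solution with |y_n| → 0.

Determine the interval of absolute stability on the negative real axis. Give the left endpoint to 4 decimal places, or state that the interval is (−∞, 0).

z∈(-1.8182,0).

On y'=λy, z=hλ:
  k1=λy_n ⇒ h·k1=z·y_n;  k2=λ(1+1/2z)y_n ⇒ h·k2=z(1+1/2z)y_n
  y_{n+1}/y_n = 1 − 1/10z + 11/10z(1+1/2z) = 1 + z + 11/20z²
  R(z) = 1 + z + 11/20z².

Need |R(x)|<1, x<0.
x=-0.58: |R|=0.6050
R=1: x+11/20x²=0 ⇒ x=−20/11=-1.8182; min R=1−1/(4·11/20)=0.5455>−1
Confirm numerically:
  x=-1.239: |R|=0.60532 <1
  x=-0.995: |R|=0.54951 <1
  x=-0.872: |R|=0.54621 <1
  x=-2.336: |R|=1.66529 >1
  x=-1.970: |R|=1.16450 >1
So |R|<1 on (-1.8182, 0).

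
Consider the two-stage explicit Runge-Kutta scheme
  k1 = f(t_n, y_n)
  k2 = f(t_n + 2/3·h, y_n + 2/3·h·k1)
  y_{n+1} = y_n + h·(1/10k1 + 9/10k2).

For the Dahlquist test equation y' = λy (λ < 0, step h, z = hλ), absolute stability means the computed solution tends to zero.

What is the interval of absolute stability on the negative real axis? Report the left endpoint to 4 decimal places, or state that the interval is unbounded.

z∈(-1.6667,0).

Set f=λy, z=hλ:
  k1=λy_n ⇒ h·k1=z·y_n;  k2=λ(1+2/3z)y_n ⇒ h·k2=z(1+2/3z)y_n
  y_{n+1}/y_n = 1 + 1/10z + 9/10z(1+2/3z) = 1 + z + 3/5z²
  ⇒ R(z) = 1 + z + 3/5z².

Find x<0 with |R(x)|<1.
x=-1.63: |R|=0.9641
R=1: x+3/5x²=0 ⇒ x=−5/3=-1.6667; min R=1−1/(4·3/5)=0.5833>−1
Confirm numerically:
  x=-1.567: |R|=0.90629 <1
  x=-1.085: |R|=0.62133 <1
  x=-0.841: |R|=0.58337 <1
  x=-0.698: |R|=0.59432 <1
  x=-2.226: |R|=1.74705 >1
  x=-2.199: |R|=1.70236 >1
  x=-2.111: |R|=1.56279 >1
So |R|<1 on (-1.6667, 0).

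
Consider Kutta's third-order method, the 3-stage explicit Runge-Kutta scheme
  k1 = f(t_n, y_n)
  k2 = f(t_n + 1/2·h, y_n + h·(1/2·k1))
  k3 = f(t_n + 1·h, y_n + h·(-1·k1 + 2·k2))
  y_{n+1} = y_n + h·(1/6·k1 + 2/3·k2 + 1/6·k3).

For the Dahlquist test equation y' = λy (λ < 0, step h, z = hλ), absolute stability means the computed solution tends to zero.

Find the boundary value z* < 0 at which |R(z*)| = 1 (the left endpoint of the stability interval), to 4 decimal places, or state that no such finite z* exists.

Set f=λy, z=hλ:
  order 3, 3-stage ⇒ R(z)=1+z+z^2/2+z^3/6
  (e.g. R(-0.81)=0.42948, |R|=0.42948)

Find x<0 with |R(x)|<1.
x=-0.81: |R|=0.4295
|R(-2.39)|=0.8093 |R(-1.62)|=0.0164 |R(-0.66)|=0.5099
Bisect:
  x_lo=-2.8308 |R|=1.6048  x_hi=-0.0595 |R|=0.9422
  mid=-1.44514 |R|=0.09606 →hi
  mid=-2.13796 |R|=0.48125 →hi
  mid=-2.48438 |R|=0.95396 →hi
  mid=-2.65758 |R|=1.25451 →lo
  mid=-2.57098 |R|=1.09834 →lo
  mid=-2.52768 |R|=1.02472 →lo
  mid=-2.50603 |R|=0.98899 →hi
  ...
  [-2.51279,-2.51262] ⇒ x*=-2.5127
Interval (-2.5127, 0).

z* = -2.5127.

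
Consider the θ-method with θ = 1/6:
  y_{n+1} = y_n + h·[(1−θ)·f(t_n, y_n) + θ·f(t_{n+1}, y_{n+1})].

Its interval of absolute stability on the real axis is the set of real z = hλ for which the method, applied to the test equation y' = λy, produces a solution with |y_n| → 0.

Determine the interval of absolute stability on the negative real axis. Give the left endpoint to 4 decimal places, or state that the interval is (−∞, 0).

z∈(-3.0000,0).

With y'=λy (z=hλ):
  y_{n+1} = y_n + z·[5/6·y_n + 1/6·y_{n+1}] ⇒ (1 − 1/6z)y_{n+1} = (1 + 5/6z)y_n
  ⇒ R(z) = (1 + 5/6z)/(1 − 1/6z).

Find x<0 with |R(x)|<1.
x=-1.73: |R|=0.3428
R=−1: 1+5/6x = −1+1/6x ⇒ -2/3x=2 ⇒ x=2/(-2/3)=-3.0000
Confirm numerically:
  x=-2.832: |R|=0.92391 <1
  x=-1.338: |R|=0.09403 <1
  x=-1.207: |R|=0.00486 <1
  x=-3.342: |R|=1.14644 >1
  x=-3.144: |R|=1.06299 >1
Interval (-3.0000, 0).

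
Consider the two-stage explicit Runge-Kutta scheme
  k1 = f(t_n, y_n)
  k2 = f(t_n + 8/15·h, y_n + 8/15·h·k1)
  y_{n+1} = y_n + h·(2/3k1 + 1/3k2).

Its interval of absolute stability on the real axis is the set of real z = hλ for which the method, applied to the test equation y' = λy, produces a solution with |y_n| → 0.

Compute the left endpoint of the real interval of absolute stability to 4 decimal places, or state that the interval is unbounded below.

left endpoint -5.6250.

Set f=λy, z=hλ:
  k1=λy_n ⇒ h·k1=z·y_n;  k2=λ(1+8/15z)y_n ⇒ h·k2=z(1+8/15z)y_n
  y_{n+1}/y_n = 1 + 2/3z + 1/3z(1+8/15z) = 1 + z + 8/45z²
  R(z) = 1 + z + 8/45z².

Find x<0 with |R(x)|<1.
x=-0.57: |R|=0.4878
R=1: x+8/45x²=0 ⇒ x=−45/8=-5.6250; min R=1−1/(4·8/45)=-0.4062>−1
Confirm numerically:
  x=-3.880: |R|=0.20366 <1
  x=-3.706: |R|=0.26432 <1
  x=-3.471: |R|=0.32916 <1
  x=-5.850: |R|=1.23400 >1
  x=-5.711: |R|=1.08731 >1
So |R|<1 on (-5.6250, 0).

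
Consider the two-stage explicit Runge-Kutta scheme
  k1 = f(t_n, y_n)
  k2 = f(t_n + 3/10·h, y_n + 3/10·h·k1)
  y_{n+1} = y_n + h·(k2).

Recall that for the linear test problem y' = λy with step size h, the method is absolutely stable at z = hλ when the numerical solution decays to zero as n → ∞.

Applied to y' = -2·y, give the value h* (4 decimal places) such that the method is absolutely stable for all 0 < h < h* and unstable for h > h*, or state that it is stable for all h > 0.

(-3.3333,0); λ=-2 ⇒ h* = (10/3)/2 = 1.6667.

On y'=λy, z=hλ:
  k1=λy_n ⇒ h·k1=z·y_n;  k2=λ(1+3/10z)y_n ⇒ h·k2=z(1+3/10z)y_n
  y_{n+1}/y_n = 1 + z(1+3/10z) = 1 + z + 3/10z²
  Hence R(z) = 1 + z + 3/10z².

Find x<0 with |R(x)|<1.
x=-0.76: |R|=0.4133
R=1: x+3/10x²=0 ⇒ x=−10/3=-3.3333; min R=1−1/(4·3/10)=0.1667>−1
Confirm numerically:
  x=-3.299: |R|=0.96602 <1
  x=-1.881: |R|=0.18045 <1
  x=-1.429: |R|=0.18361 <1
  x=-3.898: |R|=1.66032 >1
  x=-3.679: |R|=1.38151 >1
  x=-3.464: |R|=1.13579 >1
Interval (-3.3333, 0).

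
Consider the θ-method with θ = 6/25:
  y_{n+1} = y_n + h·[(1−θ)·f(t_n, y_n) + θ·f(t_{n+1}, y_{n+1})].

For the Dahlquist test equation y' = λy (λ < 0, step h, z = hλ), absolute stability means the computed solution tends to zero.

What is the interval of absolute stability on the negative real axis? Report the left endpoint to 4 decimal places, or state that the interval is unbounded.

z∈(-3.8462,0).

With y'=λy (z=hλ):
  y_{n+1} = y_n + z·[19/25·y_n + 6/25·y_{n+1}] ⇒ (1 − 6/25z)y_{n+1} = (1 + 19/25z)y_n
  so R(z) = (1 + 19/25z)/(1 − 6/25z).

Solve |R(x)|<1 on ℝ⁻.
x=-0.98: |R|=0.2066
R=−1: 1+19/25x = −1+6/25x ⇒ -13/25x=2 ⇒ x=2/(-13/25)=-3.8462
Confirm numerically:
  x=-3.745: |R|=0.97230 <1
  x=-2.435: |R|=0.53686 <1
  x=-1.877: |R|=0.29405 <1
  x=-4.278: |R|=1.11080 >1
  x=-4.255: |R|=1.10519 >1
  x=-3.892: |R|=1.01233 >1
Interval (-3.8462, 0).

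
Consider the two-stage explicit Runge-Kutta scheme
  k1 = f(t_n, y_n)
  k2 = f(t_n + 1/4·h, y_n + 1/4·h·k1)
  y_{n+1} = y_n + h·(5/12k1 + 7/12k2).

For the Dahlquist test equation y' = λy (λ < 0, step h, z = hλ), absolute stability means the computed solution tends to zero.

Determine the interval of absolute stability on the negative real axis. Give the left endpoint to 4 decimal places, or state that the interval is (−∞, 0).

Test eqn y'=λy, z=hλ:
  k1=λy_n ⇒ h·k1=z·y_n;  k2=λ(1+1/4z)y_n ⇒ h·k2=z(1+1/4z)y_n
  y_{n+1}/y_n = 1 + 5/12z + 7/12z(1+1/4z) = 1 + z + 7/48z²
  ⇒ R(z) = 1 + z + 7/48z².

Need |R(x)|<1, x<0.
x=-1.19: |R|=0.0165
R=1: x+7/48x²=0 ⇒ x=−48/7=-6.8571; min R=1−1/(4·7/48)=-0.7143>−1
Confirm numerically:
  x=-6.790: |R|=0.93351 <1
  x=-6.679: |R|=0.82649 <1
  x=-4.625: |R|=0.50553 <1
  x=-7.182: |R|=1.34025 >1
  x=-6.922: |R|=1.06547 >1
Stable set (-6.8571, 0).

z∈(-6.8571,0).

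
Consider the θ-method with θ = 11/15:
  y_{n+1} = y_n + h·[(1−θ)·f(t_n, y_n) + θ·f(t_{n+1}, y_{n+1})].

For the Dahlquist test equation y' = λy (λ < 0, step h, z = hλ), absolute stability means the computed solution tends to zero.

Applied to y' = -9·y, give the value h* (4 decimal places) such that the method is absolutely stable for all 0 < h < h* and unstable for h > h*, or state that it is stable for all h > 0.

With y'=λy (z=hλ):
  y_{n+1} = y_n + z·[4/15·y_n + 11/15·y_{n+1}] ⇒ (1 − 11/15z)y_{n+1} = (1 + 4/15z)y_n
  ⇒ R(z) = (1 + 4/15z)/(1 − 11/15z).

Boundary: |R(x)|=1, x<0.
x=-1.14: |R|=0.3791
x=-2: |R|=0.1892
x=-10: |R|=0.2000
x=-100: |R|=0.3453
θ=11/15≥1/2 ⇒ |1+4/15x|<|1−11/15x| ∀x<0 ⇒ stable on all of ℝ⁻.

(−∞, 0) — no finite endpoint. Any h>0 works for λ=-9.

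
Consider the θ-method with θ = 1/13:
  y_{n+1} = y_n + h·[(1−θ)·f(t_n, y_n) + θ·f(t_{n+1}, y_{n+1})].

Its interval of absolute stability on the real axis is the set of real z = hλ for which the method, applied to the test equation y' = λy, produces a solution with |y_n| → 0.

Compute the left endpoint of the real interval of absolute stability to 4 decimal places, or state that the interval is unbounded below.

Test eqn y'=λy, z=hλ:
  y_{n+1} = y_n + z·[12/13·y_n + 1/13·y_{n+1}] ⇒ (1 − 1/13z)y_{n+1} = (1 + 12/13z)y_n
  ⇒ R(z) = (1 + 12/13z)/(1 − 1/13z).

Need |R(x)|<1, x<0.
x=-0.87: |R|=0.1846
R=−1: 1+12/13x = −1+1/13x ⇒ -11/13x=2 ⇒ x=2/(-11/13)=-2.3636
Confirm numerically:
  x=-2.136: |R|=0.83457 <1
  x=-1.723: |R|=0.52136 <1
  x=-1.632: |R|=0.44997 <1
  x=-1.513: |R|=0.35527 <1
  x=-2.880: |R|=1.35768 >1
  x=-2.746: |R|=1.26712 >1
  x=-2.673: |R|=1.21712 >1
So |R|<1 on (-2.3636, 0).

left endpoint -2.3636.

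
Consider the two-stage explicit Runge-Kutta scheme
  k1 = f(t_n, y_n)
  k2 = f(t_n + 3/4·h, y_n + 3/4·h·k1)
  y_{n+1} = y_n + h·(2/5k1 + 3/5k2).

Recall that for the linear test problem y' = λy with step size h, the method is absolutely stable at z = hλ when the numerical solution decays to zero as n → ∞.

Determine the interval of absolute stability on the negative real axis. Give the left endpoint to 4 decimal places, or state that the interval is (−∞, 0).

Set f=λy, z=hλ:
  k1=λy_n ⇒ h·k1=z·y_n;  k2=λ(1+3/4z)y_n ⇒ h·k2=z(1+3/4z)y_n
  y_{n+1}/y_n = 1 + 2/5z + 3/5z(1+3/4z) = 1 + z + 9/20z²
  so R(z) = 1 + z + 9/20z².

Boundary: |R(x)|=1, x<0.
x=-1.38: |R|=0.4770
R=1: x+9/20x²=0 ⇒ x=−20/9=-2.2222; min R=1−1/(4·9/20)=0.4444>−1
Confirm numerically:
  x=-2.065: |R|=0.85390 <1
  x=-1.135: |R|=0.44470 <1
  x=-0.967: |R|=0.45379 <1
  x=-2.723: |R|=1.61363 >1
  x=-2.617: |R|=1.46491 >1
  x=-2.508: |R|=1.32253 >1
Stable set (-2.2222, 0).

(-2.2222, 0).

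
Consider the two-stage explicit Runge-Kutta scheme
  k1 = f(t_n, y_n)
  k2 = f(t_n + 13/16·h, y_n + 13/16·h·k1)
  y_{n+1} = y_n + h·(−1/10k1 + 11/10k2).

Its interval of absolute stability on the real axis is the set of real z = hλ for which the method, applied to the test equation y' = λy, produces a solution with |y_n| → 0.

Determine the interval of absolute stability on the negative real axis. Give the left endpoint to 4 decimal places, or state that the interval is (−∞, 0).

(-1.1189, 0).

With y'=λy (z=hλ):
  k1=λy_n ⇒ h·k1=z·y_n;  k2=λ(1+13/16z)y_n ⇒ h·k2=z(1+13/16z)y_n
  y_{n+1}/y_n = 1 − 1/10z + 11/10z(1+13/16z) = 1 + z + 143/160z²
  ⇒ R(z) = 1 + z + 143/160z².

Need |R(x)|<1, x<0.
x=-1.7: |R|=1.8829
R=1: x+143/160x²=0 ⇒ x=−160/143=-1.1189; min R=1−1/(4·143/160)=0.7203>−1
Confirm numerically:
  x=-0.822: |R|=0.78189 <1
  x=-0.733: |R|=0.74720 <1
  x=-0.649: |R|=0.72745 <1
  x=-0.593: |R|=0.72129 <1
  x=-1.672: |R|=1.82655 >1
  x=-1.344: |R|=1.27041 >1
Interval (-1.1189, 0).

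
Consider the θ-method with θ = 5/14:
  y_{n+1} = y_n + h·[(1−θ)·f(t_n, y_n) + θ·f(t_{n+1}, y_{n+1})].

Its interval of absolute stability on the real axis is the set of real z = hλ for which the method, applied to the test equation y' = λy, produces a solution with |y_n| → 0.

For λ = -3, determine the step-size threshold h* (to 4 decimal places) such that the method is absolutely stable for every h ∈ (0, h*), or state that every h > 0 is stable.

(-7.0000,0); λ=-3 ⇒ h* = (7)/3 = 2.3333.

Set f=λy, z=hλ:
  y_{n+1} = y_n + z·[9/14·y_n + 5/14·y_{n+1}] ⇒ (1 − 5/14z)y_{n+1} = (1 + 9/14z)y_n
  ⇒ R(z) = (1 + 9/14z)/(1 − 5/14z).

Boundary: |R(x)|=1, x<0.
x=-1.09: |R|=0.2154
R=−1: 1+9/14x = −1+5/14x ⇒ -2/7x=2 ⇒ x=2/(-2/7)=-7.0000
Confirm numerically:
  x=-5.906: |R|=0.89947 <1
  x=-5.352: |R|=0.83827 <1
  x=-4.166: |R|=0.67453 <1
  x=-3.068: |R|=0.46394 <1
  x=-7.454: |R|=1.03542 >1
  x=-7.312: |R|=1.02468 >1
  x=-7.144: |R|=1.01158 >1
Interval (-7.0000, 0).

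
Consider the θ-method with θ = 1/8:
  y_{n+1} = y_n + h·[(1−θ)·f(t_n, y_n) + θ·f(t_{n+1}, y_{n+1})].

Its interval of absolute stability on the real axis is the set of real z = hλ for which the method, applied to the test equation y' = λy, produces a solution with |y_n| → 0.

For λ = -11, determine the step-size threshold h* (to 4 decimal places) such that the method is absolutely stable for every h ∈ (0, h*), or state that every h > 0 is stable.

Test eqn y'=λy, z=hλ:
  y_{n+1} = y_n + z·[7/8·y_n + 1/8·y_{n+1}] ⇒ (1 − 1/8z)y_{n+1} = (1 + 7/8z)y_n
  ⇒ R(z) = (1 + 7/8z)/(1 − 1/8z).

Boundary: |R(x)|=1, x<0.
x=-0.39: |R|=0.6281
R=−1: 1+7/8x = −1+1/8x ⇒ -3/4x=2 ⇒ x=2/(-3/4)=-2.6667
Confirm numerically:
  x=-2.591: |R|=0.95713 <1
  x=-1.818: |R|=0.48136 <1
  x=-1.175: |R|=0.02452 <1
  x=-3.044: |R|=1.20500 >1
  x=-2.839: |R|=1.09540 >1
  x=-2.830: |R|=1.09049 >1
So |R|<1 on (-2.6667, 0).

(-2.6667,0); λ=-11 ⇒ h* = (8/3)/11 = 0.2424.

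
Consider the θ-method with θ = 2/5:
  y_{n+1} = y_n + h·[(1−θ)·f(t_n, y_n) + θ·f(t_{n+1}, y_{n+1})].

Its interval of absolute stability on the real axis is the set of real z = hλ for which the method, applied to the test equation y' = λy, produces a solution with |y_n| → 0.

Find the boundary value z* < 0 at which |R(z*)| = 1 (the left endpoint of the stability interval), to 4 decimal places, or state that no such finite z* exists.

left endpoint -10.0000.

With y'=λy (z=hλ):
  y_{n+1} = y_n + z·[3/5·y_n + 2/5·y_{n+1}] ⇒ (1 − 2/5z)y_{n+1} = (1 + 3/5z)y_n
  R(z) = (1 + 3/5z)/(1 − 2/5z).

Need |R(x)|<1, x<0.
x=-0.36: |R|=0.6853
R=−1: 1+3/5x = −1+2/5x ⇒ -1/5x=2 ⇒ x=2/(-1/5)=-10.0000
Confirm numerically:
  x=-9.309: |R|=0.97074 <1
  x=-8.788: |R|=0.94631 <1
  x=-6.899: |R|=0.83504 <1
  x=-10.337: |R|=1.01313 >1
  x=-10.257: |R|=1.01007 >1
So |R|<1 on (-10.0000, 0).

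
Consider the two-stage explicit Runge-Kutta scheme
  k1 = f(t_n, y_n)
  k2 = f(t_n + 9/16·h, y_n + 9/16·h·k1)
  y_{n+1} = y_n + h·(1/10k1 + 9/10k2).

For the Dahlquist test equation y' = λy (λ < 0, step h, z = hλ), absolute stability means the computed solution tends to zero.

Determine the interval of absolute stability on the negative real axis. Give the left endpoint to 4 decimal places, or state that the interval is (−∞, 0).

On y'=λy, z=hλ:
  k1=λy_n ⇒ h·k1=z·y_n;  k2=λ(1+9/16z)y_n ⇒ h·k2=z(1+9/16z)y_n
  y_{n+1}/y_n = 1 + 1/10z + 9/10z(1+9/16z) = 1 + z + 81/160z²
  ⇒ R(z) = 1 + z + 81/160z².

Need |R(x)|<1, x<0.
x=-0.47: |R|=0.6418
R=1: x+81/160x²=0 ⇒ x=−160/81=-1.9753; min R=1−1/(4·81/160)=0.5062>−1
Confirm numerically:
  x=-1.947: |R|=0.97210 <1
  x=-1.742: |R|=0.79425 <1
  x=-1.604: |R|=0.69849 <1
  x=-2.560: |R|=1.75776 >1
  x=-2.290: |R|=1.36483 >1
  x=-2.098: |R|=1.13031 >1
So |R|<1 on (-1.9753, 0).

(-1.9753, 0).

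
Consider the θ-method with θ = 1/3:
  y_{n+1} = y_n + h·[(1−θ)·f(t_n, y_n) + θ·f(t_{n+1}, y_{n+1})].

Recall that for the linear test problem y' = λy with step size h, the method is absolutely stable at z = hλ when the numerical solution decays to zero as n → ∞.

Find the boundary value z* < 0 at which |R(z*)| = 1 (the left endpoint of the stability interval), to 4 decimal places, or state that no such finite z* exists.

On y'=λy, z=hλ:
  y_{n+1} = y_n + z·[2/3·y_n + 1/3·y_{n+1}] ⇒ (1 − 1/3z)y_{n+1} = (1 + 2/3z)y_n
  ⇒ R(z) = (1 + 2/3z)/(1 − 1/3z).

Boundary: |R(x)|=1, x<0.
x=-1.48: |R|=0.0089
R=−1: 1+2/3x = −1+1/3x ⇒ -1/3x=2 ⇒ x=2/(-1/3)=-6.0000
Confirm numerically:
  x=-4.629: |R|=0.82029 <1
  x=-3.276: |R|=0.56597 <1
  x=-2.631: |R|=0.40170 <1
  x=-6.378: |R|=1.04031 >1
  x=-6.228: |R|=1.02471 >1
Stable set (-6.0000, 0).

left endpoint -6.0000.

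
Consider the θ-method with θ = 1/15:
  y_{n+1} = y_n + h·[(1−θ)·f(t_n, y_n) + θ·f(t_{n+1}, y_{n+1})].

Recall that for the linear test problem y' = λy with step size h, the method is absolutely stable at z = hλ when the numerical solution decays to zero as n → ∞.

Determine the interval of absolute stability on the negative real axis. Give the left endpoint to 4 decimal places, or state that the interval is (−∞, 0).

Test eqn y'=λy, z=hλ:
  y_{n+1} = y_n + z·[14/15·y_n + 1/15·y_{n+1}] ⇒ (1 − 1/15z)y_{n+1} = (1 + 14/15z)y_n
  R(z) = (1 + 14/15z)/(1 − 1/15z).

Find x<0 with |R(x)|<1.
x=-0.83: |R|=0.2135
R=−1: 1+14/15x = −1+1/15x ⇒ -13/15x=2 ⇒ x=2/(-13/15)=-2.3077
Confirm numerically:
  x=-2.251: |R|=0.95728 <1
  x=-2.227: |R|=0.93911 <1
  x=-2.054: |R|=0.80661 <1
  x=-2.861: |R|=1.40272 >1
  x=-2.468: |R|=1.11930 >1
Interval (-2.3077, 0).

(-2.3077, 0).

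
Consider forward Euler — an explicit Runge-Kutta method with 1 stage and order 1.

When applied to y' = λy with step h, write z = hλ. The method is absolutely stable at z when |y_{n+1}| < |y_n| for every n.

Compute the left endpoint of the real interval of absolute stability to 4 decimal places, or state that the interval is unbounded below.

left endpoint -2.0000.

On y'=λy, z=hλ:
  order 1, 1-stage ⇒ R(z)=1+z
  (e.g. R(-0.47)=0.53000, |R|=0.53000)

Need |R(x)|<1, x<0.
x=-0.47: |R|=0.5300
|R(-1.96)|=0.9600 |R(-1.58)|=0.5800 |R(-1.03)|=0.0300
Bisect:
  x_lo=-2.6023 |R|=1.6023  x_hi=-0.2199 |R|=0.7801
  mid=-1.41109 |R|=0.41109 →hi
  mid=-2.00671 |R|=1.00671 →lo
  mid=-1.70890 |R|=0.70890 →hi
  mid=-1.85781 |R|=0.85781 →hi
  mid=-1.93226 |R|=0.93226 →hi
  mid=-1.96949 |R|=0.96949 →hi
  mid=-1.98810 |R|=0.98810 →hi
  mid=-1.99741 |R|=0.99741 →hi
  ...
  [-2.00003,-1.99988] ⇒ x*=-2.0000
Stable set (-2.0000, 0).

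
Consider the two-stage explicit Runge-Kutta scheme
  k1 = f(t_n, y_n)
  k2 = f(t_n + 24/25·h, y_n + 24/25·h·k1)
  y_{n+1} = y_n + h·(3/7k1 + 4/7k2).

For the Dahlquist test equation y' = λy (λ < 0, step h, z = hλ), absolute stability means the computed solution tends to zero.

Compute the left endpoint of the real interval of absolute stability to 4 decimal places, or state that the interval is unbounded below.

z* = -1.8229.

With y'=λy (z=hλ):
  k1=λy_n ⇒ h·k1=z·y_n;  k2=λ(1+24/25z)y_n ⇒ h·k2=z(1+24/25z)y_n
  y_{n+1}/y_n = 1 + 3/7z + 4/7z(1+24/25z) = 1 + z + 96/175z²
  Hence R(z) = 1 + z + 96/175z².

Boundary: |R(x)|=1, x<0.
x=-0.74: |R|=0.5604
R=1: x+96/175x²=0 ⇒ x=−175/96=-1.8229; min R=1−1/(4·96/175)=0.5443>−1
Confirm numerically:
  x=-1.444: |R|=0.69985 <1
  x=-1.396: |R|=0.67306 <1
  x=-0.997: |R|=0.54828 <1
  x=-2.347: |R|=1.67476 >1
  x=-1.940: |R|=1.12460 >1
Stable set (-1.8229, 0).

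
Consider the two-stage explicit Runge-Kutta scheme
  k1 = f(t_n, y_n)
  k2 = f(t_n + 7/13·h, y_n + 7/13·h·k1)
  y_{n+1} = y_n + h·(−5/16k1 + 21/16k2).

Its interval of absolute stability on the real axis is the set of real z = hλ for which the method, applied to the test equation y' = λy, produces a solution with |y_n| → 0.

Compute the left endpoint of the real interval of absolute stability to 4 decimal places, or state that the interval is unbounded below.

With y'=λy (z=hλ):
  k1=λy_n ⇒ h·k1=z·y_n;  k2=λ(1+7/13z)y_n ⇒ h·k2=z(1+7/13z)y_n
  y_{n+1}/y_n = 1 − 5/16z + 21/16z(1+7/13z) = 1 + z + 147/208z²
  R(z) = 1 + z + 147/208z².

Boundary: |R(x)|=1, x<0.
x=-0.99: |R|=0.7027
R=1: x+147/208x²=0 ⇒ x=−208/147=-1.4150; min R=1−1/(4·147/208)=0.6463>−1
Confirm numerically:
  x=-1.034: |R|=0.72161 <1
  x=-0.863: |R|=0.66335 <1
  x=-0.827: |R|=0.65635 <1
  x=-0.787: |R|=0.65073 <1
  x=-1.539: |R|=1.13491 >1
  x=-1.493: |R|=1.08234 >1
Interval (-1.4150, 0).

z* = -1.4150.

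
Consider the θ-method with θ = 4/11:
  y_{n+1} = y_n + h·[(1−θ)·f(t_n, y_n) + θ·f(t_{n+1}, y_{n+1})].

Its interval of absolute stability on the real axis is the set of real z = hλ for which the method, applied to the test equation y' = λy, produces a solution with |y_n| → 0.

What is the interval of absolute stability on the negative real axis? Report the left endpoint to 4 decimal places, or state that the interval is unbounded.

On y'=λy, z=hλ:
  y_{n+1} = y_n + z·[7/11·y_n + 4/11·y_{n+1}] ⇒ (1 − 4/11z)y_{n+1} = (1 + 7/11z)y_n
  R(z) = (1 + 7/11z)/(1 − 4/11z).

Solve |R(x)|<1 on ℝ⁻.
x=-1.4: |R|=0.0723
R=−1: 1+7/11x = −1+4/11x ⇒ -3/11x=2 ⇒ x=2/(-3/11)=-7.3333
Confirm numerically:
  x=-6.321: |R|=0.91630 <1
  x=-5.555: |R|=0.83940 <1
  x=-5.140: |R|=0.79151 <1
  x=-7.916: |R|=1.04097 >1
  x=-7.536: |R|=1.01478 >1
Stable set (-7.3333, 0).

(-7.3333, 0).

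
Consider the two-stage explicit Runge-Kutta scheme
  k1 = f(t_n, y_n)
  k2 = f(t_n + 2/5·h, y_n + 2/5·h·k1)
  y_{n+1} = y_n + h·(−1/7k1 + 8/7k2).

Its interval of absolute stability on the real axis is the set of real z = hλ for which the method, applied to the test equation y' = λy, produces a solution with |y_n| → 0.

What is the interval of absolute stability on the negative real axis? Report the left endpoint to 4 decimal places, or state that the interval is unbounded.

z∈(-2.1875,0).

On y'=λy, z=hλ:
  k1=λy_n ⇒ h·k1=z·y_n;  k2=λ(1+2/5z)y_n ⇒ h·k2=z(1+2/5z)y_n
  y_{n+1}/y_n = 1 − 1/7z + 8/7z(1+2/5z) = 1 + z + 16/35z²
  ⇒ R(z) = 1 + z + 16/35z².

Boundary: |R(x)|=1, x<0.
x=-1.09: |R|=0.4531
R=1: x+16/35x²=0 ⇒ x=−35/16=-2.1875; min R=1−1/(4·16/35)=0.4531>−1
Confirm numerically:
  x=-1.879: |R|=0.73501 <1
  x=-1.168: |R|=0.45565 <1
  x=-0.893: |R|=0.47155 <1
  x=-2.672: |R|=1.59181 >1
  x=-2.337: |R|=1.15972 >1
  x=-2.310: |R|=1.12936 >1
Stable set (-2.1875, 0).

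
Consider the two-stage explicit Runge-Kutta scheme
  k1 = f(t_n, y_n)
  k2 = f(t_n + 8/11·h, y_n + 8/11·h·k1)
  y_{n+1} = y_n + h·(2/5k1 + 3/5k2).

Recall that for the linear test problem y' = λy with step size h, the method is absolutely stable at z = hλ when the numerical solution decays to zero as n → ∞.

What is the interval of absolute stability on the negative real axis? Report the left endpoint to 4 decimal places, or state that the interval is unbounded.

z∈(-2.2917,0).

Test eqn y'=λy, z=hλ:
  k1=λy_n ⇒ h·k1=z·y_n;  k2=λ(1+8/11z)y_n ⇒ h·k2=z(1+8/11z)y_n
  y_{n+1}/y_n = 1 + 2/5z + 3/5z(1+8/11z) = 1 + z + 24/55z²
  so R(z) = 1 + z + 24/55z².

Boundary: |R(x)|=1, x<0.
x=-0.95: |R|=0.4438
R=1: x+24/55x²=0 ⇒ x=−55/24=-2.2917; min R=1−1/(4·24/55)=0.4271>−1
Confirm numerically:
  x=-1.959: |R|=0.71562 <1
  x=-1.932: |R|=0.69678 <1
  x=-1.647: |R|=0.53668 <1
  x=-0.962: |R|=0.44183 <1
  x=-2.445: |R|=1.16359 >1
  x=-2.408: |R|=1.12224 >1
Stable set (-2.2917, 0).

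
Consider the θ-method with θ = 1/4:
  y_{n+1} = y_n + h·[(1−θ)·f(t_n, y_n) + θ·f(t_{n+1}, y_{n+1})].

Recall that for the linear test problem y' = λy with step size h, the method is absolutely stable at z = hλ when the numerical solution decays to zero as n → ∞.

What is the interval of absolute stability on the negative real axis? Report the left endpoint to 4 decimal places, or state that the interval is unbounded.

Test eqn y'=λy, z=hλ:
  y_{n+1} = y_n + z·[3/4·y_n + 1/4·y_{n+1}] ⇒ (1 − 1/4z)y_{n+1} = (1 + 3/4z)y_n
  R(z) = (1 + 3/4z)/(1 − 1/4z).

Boundary: |R(x)|=1, x<0.
x=-0.98: |R|=0.2129
R=−1: 1+3/4x = −1+1/4x ⇒ -1/2x=2 ⇒ x=2/(-1/2)=-4.0000
Confirm numerically:
  x=-3.660: |R|=0.91123 <1
  x=-3.617: |R|=0.89944 <1
  x=-2.159: |R|=0.40218 <1
  x=-4.573: |R|=1.13368 >1
  x=-4.474: |R|=1.11187 >1
  x=-4.222: |R|=1.05400 >1
So |R|<1 on (-4.0000, 0).

(-4.0000, 0).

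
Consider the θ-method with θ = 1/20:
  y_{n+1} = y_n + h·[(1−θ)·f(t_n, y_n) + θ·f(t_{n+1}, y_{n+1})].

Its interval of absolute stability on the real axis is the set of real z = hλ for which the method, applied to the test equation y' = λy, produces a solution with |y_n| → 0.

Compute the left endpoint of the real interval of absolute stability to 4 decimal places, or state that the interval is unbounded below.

Test eqn y'=λy, z=hλ:
  y_{n+1} = y_n + z·[19/20·y_n + 1/20·y_{n+1}] ⇒ (1 − 1/20z)y_{n+1} = (1 + 19/20z)y_n
  so R(z) = (1 + 19/20z)/(1 − 1/20z).

Find x<0 with |R(x)|<1.
x=-1.03: |R|=0.0204
R=−1: 1+19/20x = −1+1/20x ⇒ -9/10x=2 ⇒ x=2/(-9/10)=-2.2222
Confirm numerically:
  x=-2.183: |R|=0.96817 <1
  x=-1.477: |R|=0.37542 <1
  x=-1.237: |R|=0.16495 <1
  x=-1.123: |R|=0.06330 <1
  x=-2.674: |R|=1.35865 >1
  x=-2.513: |R|=1.23249 >1
Stable set (-2.2222, 0).

z* = -2.2222.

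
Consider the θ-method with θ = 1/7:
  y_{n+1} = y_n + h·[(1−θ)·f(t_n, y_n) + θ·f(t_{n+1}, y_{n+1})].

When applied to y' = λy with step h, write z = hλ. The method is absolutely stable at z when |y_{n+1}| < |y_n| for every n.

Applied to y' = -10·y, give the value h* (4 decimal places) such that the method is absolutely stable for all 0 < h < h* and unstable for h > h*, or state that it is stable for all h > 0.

(-2.8000,0); λ=-10 ⇒ h* = (14/5)/10 = 0.2800.

On y'=λy, z=hλ:
  y_{n+1} = y_n + z·[6/7·y_n + 1/7·y_{n+1}] ⇒ (1 − 1/7z)y_{n+1} = (1 + 6/7z)y_n
  R(z) = (1 + 6/7z)/(1 − 1/7z).

Boundary: |R(x)|=1, x<0.
x=-1.56: |R|=0.2757
R=−1: 1+6/7x = −1+1/7x ⇒ -5/7x=2 ⇒ x=2/(-5/7)=-2.8000
Confirm numerically:
  x=-2.658: |R|=0.92649 <1
  x=-2.626: |R|=0.90962 <1
  x=-2.097: |R|=0.61361 <1
  x=-1.136: |R|=0.02262 <1
  x=-3.077: |R|=1.13744 >1
  x=-2.949: |R|=1.07488 >1
  x=-2.932: |R|=1.06645 >1
So |R|<1 on (-2.8000, 0).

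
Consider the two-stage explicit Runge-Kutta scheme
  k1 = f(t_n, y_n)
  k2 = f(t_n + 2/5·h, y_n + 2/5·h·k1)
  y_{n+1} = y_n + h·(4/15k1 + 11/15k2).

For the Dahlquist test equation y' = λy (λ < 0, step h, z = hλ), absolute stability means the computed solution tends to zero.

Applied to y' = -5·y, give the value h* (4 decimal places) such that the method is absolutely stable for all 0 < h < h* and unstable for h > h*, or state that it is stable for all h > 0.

Test eqn y'=λy, z=hλ:
  k1=λy_n ⇒ h·k1=z·y_n;  k2=λ(1+2/5z)y_n ⇒ h·k2=z(1+2/5z)y_n
  y_{n+1}/y_n = 1 + 4/15z + 11/15z(1+2/5z) = 1 + z + 22/75z²
  ⇒ R(z) = 1 + z + 22/75z².

Find x<0 with |R(x)|<1.
x=-1.02: |R|=0.2852
R=1: x+22/75x²=0 ⇒ x=−75/22=-3.4091; min R=1−1/(4·22/75)=0.1477>−1
Confirm numerically:
  x=-2.897: |R|=0.56483 <1
  x=-2.017: |R|=0.17636 <1
  x=-1.837: |R|=0.15287 <1
  x=-1.558: |R|=0.15403 <1
  x=-3.958: |R|=1.63729 >1
  x=-3.810: |R|=1.44806 >1
Interval (-3.4091, 0).

(-3.4091,0); λ=-5 ⇒ h* = (75/22)/5 = 0.6818.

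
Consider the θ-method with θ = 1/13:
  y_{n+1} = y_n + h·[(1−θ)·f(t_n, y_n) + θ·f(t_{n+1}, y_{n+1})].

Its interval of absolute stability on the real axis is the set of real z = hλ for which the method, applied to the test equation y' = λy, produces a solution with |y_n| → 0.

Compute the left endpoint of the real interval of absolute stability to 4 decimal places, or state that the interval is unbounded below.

z* = -2.3636.

Set f=λy, z=hλ:
  y_{n+1} = y_n + z·[12/13·y_n + 1/13·y_{n+1}] ⇒ (1 − 1/13z)y_{n+1} = (1 + 12/13z)y_n
  R(z) = (1 + 12/13z)/(1 − 1/13z).

Find x<0 with |R(x)|<1.
x=-0.72: |R|=0.3178
R=−1: 1+12/13x = −1+1/13x ⇒ -11/13x=2 ⇒ x=2/(-11/13)=-2.3636
Confirm numerically:
  x=-2.202: |R|=0.88304 <1
  x=-2.026: |R|=0.75283 <1
  x=-1.744: |R|=0.53771 <1
  x=-1.657: |R|=0.46967 <1
  x=-2.792: |R|=1.29838 >1
  x=-2.687: |R|=1.22675 >1
  x=-2.468: |R|=1.07422 >1
Interval (-2.3636, 0).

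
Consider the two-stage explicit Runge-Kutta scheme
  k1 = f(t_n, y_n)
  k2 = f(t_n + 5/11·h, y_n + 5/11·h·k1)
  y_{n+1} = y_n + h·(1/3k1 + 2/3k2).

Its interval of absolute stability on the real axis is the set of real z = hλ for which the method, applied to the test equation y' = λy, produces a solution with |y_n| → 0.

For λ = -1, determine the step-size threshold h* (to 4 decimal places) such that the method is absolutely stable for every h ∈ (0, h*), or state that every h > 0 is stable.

(-3.3000,0); λ=-1 ⇒ h* = (33/10)/1 = 3.3000.

On y'=λy, z=hλ:
  k1=λy_n ⇒ h·k1=z·y_n;  k2=λ(1+5/11z)y_n ⇒ h·k2=z(1+5/11z)y_n
  y_{n+1}/y_n = 1 + 1/3z + 2/3z(1+5/11z) = 1 + z + 10/33z²
  so R(z) = 1 + z + 10/33z².

Boundary: |R(x)|=1, x<0.
x=-0.91: |R|=0.3409
R=1: x+10/33x²=0 ⇒ x=−33/10=-3.3000; min R=1−1/(4·10/33)=0.1750>−1
Confirm numerically:
  x=-2.677: |R|=0.49461 <1
  x=-2.030: |R|=0.21876 <1
  x=-1.784: |R|=0.18044 <1
  x=-1.470: |R|=0.18482 <1
  x=-3.696: |R|=1.44352 >1
  x=-3.664: |R|=1.40415 >1
  x=-3.435: |R|=1.14052 >1
Interval (-3.3000, 0).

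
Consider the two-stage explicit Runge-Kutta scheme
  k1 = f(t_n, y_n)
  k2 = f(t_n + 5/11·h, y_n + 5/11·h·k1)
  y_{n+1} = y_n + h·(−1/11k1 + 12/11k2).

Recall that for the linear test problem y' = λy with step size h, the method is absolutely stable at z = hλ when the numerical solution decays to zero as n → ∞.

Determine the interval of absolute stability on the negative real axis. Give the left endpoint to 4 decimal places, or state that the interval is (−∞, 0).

z∈(-2.0167,0).

On y'=λy, z=hλ:
  k1=λy_n ⇒ h·k1=z·y_n;  k2=λ(1+5/11z)y_n ⇒ h·k2=z(1+5/11z)y_n
  y_{n+1}/y_n = 1 − 1/11z + 12/11z(1+5/11z) = 1 + z + 60/121z²
  ⇒ R(z) = 1 + z + 60/121z².

Find x<0 with |R(x)|<1.
x=-0.43: |R|=0.6617
R=1: x+60/121x²=0 ⇒ x=−121/60=-2.0167; min R=1−1/(4·60/121)=0.4958>−1
Confirm numerically:
  x=-1.947: |R|=0.93274 <1
  x=-1.621: |R|=0.68196 <1
  x=-1.554: |R|=0.64348 <1
  x=-2.406: |R|=1.46450 >1
  x=-2.279: |R|=1.29646 >1
So |R|<1 on (-2.0167, 0).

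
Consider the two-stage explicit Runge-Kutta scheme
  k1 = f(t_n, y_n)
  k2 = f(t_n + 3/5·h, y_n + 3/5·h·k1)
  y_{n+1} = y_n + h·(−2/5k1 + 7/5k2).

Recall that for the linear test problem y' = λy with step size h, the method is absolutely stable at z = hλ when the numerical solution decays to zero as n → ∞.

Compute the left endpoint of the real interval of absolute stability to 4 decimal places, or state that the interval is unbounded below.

With y'=λy (z=hλ):
  k1=λy_n ⇒ h·k1=z·y_n;  k2=λ(1+3/5z)y_n ⇒ h·k2=z(1+3/5z)y_n
  y_{n+1}/y_n = 1 − 2/5z + 7/5z(1+3/5z) = 1 + z + 21/25z²
  so R(z) = 1 + z + 21/25z².

Find x<0 with |R(x)|<1.
x=-0.44: |R|=0.7226
R=1: x+21/25x²=0 ⇒ x=−25/21=-1.1905; min R=1−1/(4·21/25)=0.7024>−1
Confirm numerically:
  x=-1.015: |R|=0.85039 <1
  x=-0.939: |R|=0.80165 <1
  x=-0.643: |R|=0.70430 <1
  x=-0.632: |R|=0.70352 <1
  x=-1.702: |R|=1.73132 >1
  x=-1.555: |R|=1.47614 >1
Interval (-1.1905, 0).

z* = -1.1905.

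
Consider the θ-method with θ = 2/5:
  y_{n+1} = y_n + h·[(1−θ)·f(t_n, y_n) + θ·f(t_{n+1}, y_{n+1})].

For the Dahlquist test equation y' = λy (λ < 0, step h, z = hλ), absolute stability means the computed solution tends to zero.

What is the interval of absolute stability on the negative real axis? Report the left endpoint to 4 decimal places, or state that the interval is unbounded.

With y'=λy (z=hλ):
  y_{n+1} = y_n + z·[3/5·y_n + 2/5·y_{n+1}] ⇒ (1 − 2/5z)y_{n+1} = (1 + 3/5z)y_n
  Hence R(z) = (1 + 3/5z)/(1 − 2/5z).

Need |R(x)|<1, x<0.
x=-0.33: |R|=0.7085
R=−1: 1+3/5x = −1+2/5x ⇒ -1/5x=2 ⇒ x=2/(-1/5)=-10.0000
Confirm numerically:
  x=-8.897: |R|=0.95161 <1
  x=-7.469: |R|=0.87306 <1
  x=-6.720: |R|=0.82213 <1
  x=-10.530: |R|=1.02034 >1
  x=-10.162: |R|=1.00640 >1
Interval (-10.0000, 0).

z∈(-10.0000,0).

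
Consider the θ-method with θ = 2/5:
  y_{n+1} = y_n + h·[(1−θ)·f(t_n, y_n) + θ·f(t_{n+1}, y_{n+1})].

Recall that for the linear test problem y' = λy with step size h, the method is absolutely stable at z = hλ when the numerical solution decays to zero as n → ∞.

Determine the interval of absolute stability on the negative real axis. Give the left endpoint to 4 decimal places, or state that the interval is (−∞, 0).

Set f=λy, z=hλ:
  y_{n+1} = y_n + z·[3/5·y_n + 2/5·y_{n+1}] ⇒ (1 − 2/5z)y_{n+1} = (1 + 3/5z)y_n
  so R(z) = (1 + 3/5z)/(1 − 2/5z).

Boundary: |R(x)|=1, x<0.
x=-1.52: |R|=0.0547
R=−1: 1+3/5x = −1+2/5x ⇒ -1/5x=2 ⇒ x=2/(-1/5)=-10.0000
Confirm numerically:
  x=-8.630: |R|=0.93845 <1
  x=-6.550: |R|=0.80939 <1
  x=-6.473: |R|=0.80347 <1
  x=-4.256: |R|=0.57490 <1
  x=-10.356: |R|=1.01385 >1
  x=-10.331: |R|=1.01290 >1
  x=-10.264: |R|=1.01034 >1
So |R|<1 on (-10.0000, 0).

z∈(-10.0000,0).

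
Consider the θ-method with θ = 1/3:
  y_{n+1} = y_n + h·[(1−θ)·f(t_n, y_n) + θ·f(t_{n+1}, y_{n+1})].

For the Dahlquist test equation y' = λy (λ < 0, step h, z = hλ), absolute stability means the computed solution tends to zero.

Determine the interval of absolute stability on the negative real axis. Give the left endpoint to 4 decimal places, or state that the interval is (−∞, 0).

z∈(-6.0000,0).

On y'=λy, z=hλ:
  y_{n+1} = y_n + z·[2/3·y_n + 1/3·y_{n+1}] ⇒ (1 − 1/3z)y_{n+1} = (1 + 2/3z)y_n
  R(z) = (1 + 2/3z)/(1 − 1/3z).

Find x<0 with |R(x)|<1.
x=-1.69: |R|=0.0810
R=−1: 1+2/3x = −1+1/3x ⇒ -1/3x=2 ⇒ x=2/(-1/3)=-6.0000
Confirm numerically:
  x=-4.233: |R|=0.75570 <1
  x=-4.025: |R|=0.71886 <1
  x=-3.588: |R|=0.63388 <1
  x=-2.876: |R|=0.46835 <1
  x=-6.436: |R|=1.04621 >1
  x=-6.242: |R|=1.02618 >1
  x=-6.165: |R|=1.01800 >1
Interval (-6.0000, 0).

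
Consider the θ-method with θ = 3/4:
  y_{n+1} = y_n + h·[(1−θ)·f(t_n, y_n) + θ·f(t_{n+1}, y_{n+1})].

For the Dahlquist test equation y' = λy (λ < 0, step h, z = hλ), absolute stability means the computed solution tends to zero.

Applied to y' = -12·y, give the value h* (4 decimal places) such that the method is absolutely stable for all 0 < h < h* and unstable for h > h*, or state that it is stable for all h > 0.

unbounded; (−∞, 0). Any h>0 works for λ=-12.

On y'=λy, z=hλ:
  y_{n+1} = y_n + z·[1/4·y_n + 3/4·y_{n+1}] ⇒ (1 − 3/4z)y_{n+1} = (1 + 1/4z)y_n
  R(z) = (1 + 1/4z)/(1 − 3/4z).

Boundary: |R(x)|=1, x<0.
x=-0.91: |R|=0.4591
x=-2: |R|=0.2000
x=-10: |R|=0.1765
x=-100: |R|=0.3158
θ=3/4≥1/2 ⇒ |1+1/4x|<|1−3/4x| ∀x<0 ⇒ interval (−∞,0).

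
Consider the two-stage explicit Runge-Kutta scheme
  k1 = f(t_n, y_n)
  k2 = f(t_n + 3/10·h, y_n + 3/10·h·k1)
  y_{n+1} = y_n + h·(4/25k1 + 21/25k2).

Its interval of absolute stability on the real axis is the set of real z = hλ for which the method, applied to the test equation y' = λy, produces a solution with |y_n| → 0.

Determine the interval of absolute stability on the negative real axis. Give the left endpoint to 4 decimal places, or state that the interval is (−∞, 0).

Test eqn y'=λy, z=hλ:
  k1=λy_n ⇒ h·k1=z·y_n;  k2=λ(1+3/10z)y_n ⇒ h·k2=z(1+3/10z)y_n
  y_{n+1}/y_n = 1 + 4/25z + 21/25z(1+3/10z) = 1 + z + 63/250z²
  Hence R(z) = 1 + z + 63/250z².

Boundary: |R(x)|=1, x<0.
x=-1.31: |R|=0.1225
R=1: x+63/250x²=0 ⇒ x=−250/63=-3.9683; min R=1−1/(4·63/250)=0.0079>−1
Confirm numerically:
  x=-3.672: |R|=0.72586 <1
  x=-3.364: |R|=0.48776 <1
  x=-1.797: |R|=0.01676 <1
  x=-4.554: |R|=1.67221 >1
  x=-4.533: |R|=1.64512 >1
  x=-4.205: |R|=1.25087 >1
So |R|<1 on (-3.9683, 0).

z∈(-3.9683,0).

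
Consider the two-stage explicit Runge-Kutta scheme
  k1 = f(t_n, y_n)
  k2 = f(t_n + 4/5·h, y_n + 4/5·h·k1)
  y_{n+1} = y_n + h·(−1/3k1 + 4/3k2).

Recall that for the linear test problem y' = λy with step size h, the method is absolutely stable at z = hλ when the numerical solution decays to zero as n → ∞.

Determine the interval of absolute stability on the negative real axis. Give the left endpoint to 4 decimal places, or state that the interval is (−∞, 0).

z∈(-0.9375,0).

Set f=λy, z=hλ:
  k1=λy_n ⇒ h·k1=z·y_n;  k2=λ(1+4/5z)y_n ⇒ h·k2=z(1+4/5z)y_n
  y_{n+1}/y_n = 1 − 1/3z + 4/3z(1+4/5z) = 1 + z + 16/15z²
  Hence R(z) = 1 + z + 16/15z².

Boundary: |R(x)|=1, x<0.
x=-0.84: |R|=0.9126
R=1: x+16/15x²=0 ⇒ x=−15/16=-0.9375; min R=1−1/(4·16/15)=0.7656>−1
Confirm numerically:
  x=-0.874: |R|=0.94080 <1
  x=-0.515: |R|=0.76791 <1
  x=-0.436: |R|=0.76677 <1
  x=-1.464: |R|=1.82218 >1
  x=-1.103: |R|=1.19472 >1
Interval (-0.9375, 0).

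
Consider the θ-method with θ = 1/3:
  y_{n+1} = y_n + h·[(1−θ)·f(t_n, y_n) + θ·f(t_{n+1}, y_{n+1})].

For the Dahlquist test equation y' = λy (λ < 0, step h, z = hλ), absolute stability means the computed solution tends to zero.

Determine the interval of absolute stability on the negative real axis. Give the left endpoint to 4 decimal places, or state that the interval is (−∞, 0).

Test eqn y'=λy, z=hλ:
  y_{n+1} = y_n + z·[2/3·y_n + 1/3·y_{n+1}] ⇒ (1 − 1/3z)y_{n+1} = (1 + 2/3z)y_n
  so R(z) = (1 + 2/3z)/(1 − 1/3z).

Solve |R(x)|<1 on ℝ⁻.
x=-1.03: |R|=0.2333
R=−1: 1+2/3x = −1+1/3x ⇒ -1/3x=2 ⇒ x=2/(-1/3)=-6.0000
Confirm numerically:
  x=-5.838: |R|=0.98167 <1
  x=-5.450: |R|=0.93491 <1
  x=-3.713: |R|=0.65932 <1
  x=-3.673: |R|=0.65128 <1
  x=-6.373: |R|=1.03980 >1
  x=-6.364: |R|=1.03887 >1
  x=-6.235: |R|=1.02545 >1
So |R|<1 on (-6.0000, 0).

z∈(-6.0000,0).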